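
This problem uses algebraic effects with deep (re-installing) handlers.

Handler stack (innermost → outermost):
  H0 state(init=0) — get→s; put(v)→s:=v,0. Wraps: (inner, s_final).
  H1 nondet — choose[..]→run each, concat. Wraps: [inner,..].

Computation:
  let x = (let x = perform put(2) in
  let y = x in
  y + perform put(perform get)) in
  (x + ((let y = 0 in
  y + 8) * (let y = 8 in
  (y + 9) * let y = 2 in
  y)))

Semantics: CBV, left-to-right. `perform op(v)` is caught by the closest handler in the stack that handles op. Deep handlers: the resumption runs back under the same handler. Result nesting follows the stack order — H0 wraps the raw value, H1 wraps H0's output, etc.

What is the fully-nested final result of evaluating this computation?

Answer: [(272, 2)]

Step-by-step:
put(2) @ H0 ⇒ s:=2
get @ H0 ⇒ 2
put(2) @ H0 ⇒ s:=2
H0 returns (272, 2)
H1 returns [(272, 2)]
= [(272, 2)]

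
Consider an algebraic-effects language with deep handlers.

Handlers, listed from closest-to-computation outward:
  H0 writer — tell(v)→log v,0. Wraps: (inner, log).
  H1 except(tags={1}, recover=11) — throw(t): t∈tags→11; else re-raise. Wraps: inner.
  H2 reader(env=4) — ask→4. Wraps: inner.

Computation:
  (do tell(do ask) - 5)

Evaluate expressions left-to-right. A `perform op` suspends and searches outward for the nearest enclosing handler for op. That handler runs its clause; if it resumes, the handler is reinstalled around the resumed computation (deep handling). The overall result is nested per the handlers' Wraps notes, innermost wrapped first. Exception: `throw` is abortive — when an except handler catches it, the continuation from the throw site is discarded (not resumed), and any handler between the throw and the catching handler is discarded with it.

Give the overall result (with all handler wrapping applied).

Working:
ask @ H2 ⇒ 4
tell(4) @ H0 ⇒ log+=4
H0 returns (-5, (4))
H1 returns (-5, (4))
H2 returns (-5, (4))
= (-5, (4))

Answer: (-5, (4))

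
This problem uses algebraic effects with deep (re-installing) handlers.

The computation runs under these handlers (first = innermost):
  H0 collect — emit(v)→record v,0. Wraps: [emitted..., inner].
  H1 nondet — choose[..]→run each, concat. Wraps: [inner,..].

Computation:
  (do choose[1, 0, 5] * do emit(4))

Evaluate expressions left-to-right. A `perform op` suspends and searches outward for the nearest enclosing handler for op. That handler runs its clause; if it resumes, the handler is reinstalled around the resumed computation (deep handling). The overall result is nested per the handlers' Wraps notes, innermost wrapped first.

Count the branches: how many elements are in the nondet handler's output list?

Answer: 3

Step-by-step:
choose[1, 0, 5] @ H1
  branch[0] choose=1:
    emit(4) @ H0 ⇒ out+=4
    H0 returns [4, 0]
    H1 returns [[4, 0]]
  branch[1] choose=0:
    emit(4) @ H0 ⇒ out+=4
    H0 returns [4, 0]
    H1 returns [[4, 0]]
  branch[2] choose=5:
    emit(4) @ H0 ⇒ out+=4
    H0 returns [4, 0]
    H1 returns [[4, 0]]
= [[4, 0], [4, 0], [4, 0]]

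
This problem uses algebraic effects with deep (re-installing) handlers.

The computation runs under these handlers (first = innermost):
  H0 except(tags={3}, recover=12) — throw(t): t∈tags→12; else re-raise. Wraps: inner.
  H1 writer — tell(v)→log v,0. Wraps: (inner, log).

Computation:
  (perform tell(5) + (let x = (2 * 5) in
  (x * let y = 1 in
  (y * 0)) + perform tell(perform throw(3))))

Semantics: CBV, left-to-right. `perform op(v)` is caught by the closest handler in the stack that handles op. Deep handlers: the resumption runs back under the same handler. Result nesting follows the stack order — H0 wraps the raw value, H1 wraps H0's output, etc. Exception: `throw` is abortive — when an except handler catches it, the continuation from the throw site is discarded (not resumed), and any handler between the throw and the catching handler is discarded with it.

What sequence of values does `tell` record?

Working:
tell(5) @ H1 ⇒ log+=5
throw(3) @ H0 caught ⇒ 12
H1 returns (12, (5))
= (12, (5))

Answer: (5)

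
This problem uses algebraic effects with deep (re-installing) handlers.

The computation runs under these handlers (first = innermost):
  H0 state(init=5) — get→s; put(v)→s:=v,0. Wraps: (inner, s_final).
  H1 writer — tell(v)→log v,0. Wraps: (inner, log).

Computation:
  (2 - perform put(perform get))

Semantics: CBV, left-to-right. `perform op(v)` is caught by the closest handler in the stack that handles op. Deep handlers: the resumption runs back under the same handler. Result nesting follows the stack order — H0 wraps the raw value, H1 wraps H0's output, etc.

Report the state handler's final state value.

Answer: 5

Evaluation trace:
get @ H0 ⇒ 5
put(5) @ H0 ⇒ s:=5
H0 returns (2, 5)
H1 returns ((2, 5), ())
= ((2, 5), ())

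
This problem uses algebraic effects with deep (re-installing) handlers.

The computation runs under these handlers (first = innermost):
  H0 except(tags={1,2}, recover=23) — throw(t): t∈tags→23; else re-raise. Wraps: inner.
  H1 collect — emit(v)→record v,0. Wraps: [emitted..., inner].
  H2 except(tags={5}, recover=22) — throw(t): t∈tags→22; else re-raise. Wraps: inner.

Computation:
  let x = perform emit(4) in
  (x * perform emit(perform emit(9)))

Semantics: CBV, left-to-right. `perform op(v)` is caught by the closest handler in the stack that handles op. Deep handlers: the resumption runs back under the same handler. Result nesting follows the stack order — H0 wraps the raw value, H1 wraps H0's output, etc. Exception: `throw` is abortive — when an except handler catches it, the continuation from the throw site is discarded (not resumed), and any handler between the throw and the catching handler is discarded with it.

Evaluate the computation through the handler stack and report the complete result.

Answer: [4, 9, 0, 0]

Working:
emit(4) @ H1 ⇒ out+=4
emit(9) @ H1 ⇒ out+=9
emit(0) @ H1 ⇒ out+=0
H0 returns 0
H1 returns [4, 9, 0, 0]
H2 returns [4, 9, 0, 0]
= [4, 9, 0, 0]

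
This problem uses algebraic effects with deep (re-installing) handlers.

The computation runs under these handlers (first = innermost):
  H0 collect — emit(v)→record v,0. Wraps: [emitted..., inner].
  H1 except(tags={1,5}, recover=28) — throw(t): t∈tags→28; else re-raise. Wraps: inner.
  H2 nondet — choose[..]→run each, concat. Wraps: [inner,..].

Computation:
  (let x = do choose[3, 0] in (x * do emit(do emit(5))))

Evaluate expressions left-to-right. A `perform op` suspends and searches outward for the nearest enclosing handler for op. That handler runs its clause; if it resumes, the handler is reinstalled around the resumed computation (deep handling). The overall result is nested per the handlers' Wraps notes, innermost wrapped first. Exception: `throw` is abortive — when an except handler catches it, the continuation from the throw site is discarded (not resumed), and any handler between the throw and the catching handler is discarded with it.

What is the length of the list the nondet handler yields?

Answer: 2

Evaluation trace:
choose[3, 0] @ H2
  branch[0] choose=3:
    emit(5) @ H0 ⇒ out+=5
    emit(0) @ H0 ⇒ out+=0
    H0 returns [5, 0, 0]
    H1 returns [5, 0, 0]
    H2 returns [[5, 0, 0]]
  branch[1] choose=0:
    emit(5) @ H0 ⇒ out+=5
    emit(0) @ H0 ⇒ out+=0
    H0 returns [5, 0, 0]
    H1 returns [5, 0, 0]
    H2 returns [[5, 0, 0]]
= [[5, 0, 0], [5, 0, 0]]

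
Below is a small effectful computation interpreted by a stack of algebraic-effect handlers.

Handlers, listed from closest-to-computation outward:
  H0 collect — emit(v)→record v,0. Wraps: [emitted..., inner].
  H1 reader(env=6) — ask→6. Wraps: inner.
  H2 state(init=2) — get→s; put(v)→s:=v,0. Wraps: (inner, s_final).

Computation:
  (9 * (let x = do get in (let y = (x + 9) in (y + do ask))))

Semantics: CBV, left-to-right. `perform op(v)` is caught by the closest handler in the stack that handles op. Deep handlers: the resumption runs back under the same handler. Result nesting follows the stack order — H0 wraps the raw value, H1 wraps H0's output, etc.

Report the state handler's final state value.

Answer: 2

Evaluation trace:
get @ H2 ⇒ 2
ask @ H1 ⇒ 6
H0 returns [153]
H1 returns [153]
H2 returns ([153], 2)
= ([153], 2)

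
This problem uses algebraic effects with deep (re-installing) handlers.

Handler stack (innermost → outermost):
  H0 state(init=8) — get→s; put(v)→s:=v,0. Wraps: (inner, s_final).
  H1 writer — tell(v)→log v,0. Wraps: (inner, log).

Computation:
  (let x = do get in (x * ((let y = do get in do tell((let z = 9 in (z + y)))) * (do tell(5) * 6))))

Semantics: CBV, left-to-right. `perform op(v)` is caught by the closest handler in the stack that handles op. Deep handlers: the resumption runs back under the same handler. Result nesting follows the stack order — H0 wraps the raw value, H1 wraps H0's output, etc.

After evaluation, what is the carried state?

Working:
get @ H0 ⇒ 8
get @ H0 ⇒ 8
tell(17) @ H1 ⇒ log+=17
tell(5) @ H1 ⇒ log+=5
H0 returns (0, 8)
H1 returns ((0, 8), (17, 5))
= ((0, 8), (17, 5))

Answer: 8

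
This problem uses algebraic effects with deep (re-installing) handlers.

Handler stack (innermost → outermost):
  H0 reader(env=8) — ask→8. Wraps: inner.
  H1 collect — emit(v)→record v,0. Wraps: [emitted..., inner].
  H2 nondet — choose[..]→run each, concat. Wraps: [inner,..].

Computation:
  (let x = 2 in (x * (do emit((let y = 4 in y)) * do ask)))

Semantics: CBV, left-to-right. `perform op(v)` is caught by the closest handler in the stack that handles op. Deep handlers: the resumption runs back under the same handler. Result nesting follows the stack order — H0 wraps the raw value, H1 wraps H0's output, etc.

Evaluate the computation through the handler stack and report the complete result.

Working:
emit(4) @ H1 ⇒ out+=4
ask @ H0 ⇒ 8
H0 returns 0
H1 returns [4, 0]
H2 returns [[4, 0]]
= [[4, 0]]

Answer: [[4, 0]]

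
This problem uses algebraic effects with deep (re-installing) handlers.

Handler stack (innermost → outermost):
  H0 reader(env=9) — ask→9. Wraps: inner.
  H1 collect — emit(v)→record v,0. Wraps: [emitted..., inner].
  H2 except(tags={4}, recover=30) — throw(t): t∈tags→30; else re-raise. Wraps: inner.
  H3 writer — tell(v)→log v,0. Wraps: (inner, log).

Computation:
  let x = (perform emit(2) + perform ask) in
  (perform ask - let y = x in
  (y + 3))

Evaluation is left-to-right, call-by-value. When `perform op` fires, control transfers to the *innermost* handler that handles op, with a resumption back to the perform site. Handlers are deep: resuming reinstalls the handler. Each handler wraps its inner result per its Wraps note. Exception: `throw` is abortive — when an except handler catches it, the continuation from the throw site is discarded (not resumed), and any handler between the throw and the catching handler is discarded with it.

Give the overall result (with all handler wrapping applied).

Working:
emit(2) @ H1 ⇒ out+=2
ask @ H0 ⇒ 9
ask @ H0 ⇒ 9
H0 returns -3
H1 returns [2, -3]
H2 returns [2, -3]
H3 returns ([2, -3], ())
= ([2, -3], ())

Answer: ([2, -3], ())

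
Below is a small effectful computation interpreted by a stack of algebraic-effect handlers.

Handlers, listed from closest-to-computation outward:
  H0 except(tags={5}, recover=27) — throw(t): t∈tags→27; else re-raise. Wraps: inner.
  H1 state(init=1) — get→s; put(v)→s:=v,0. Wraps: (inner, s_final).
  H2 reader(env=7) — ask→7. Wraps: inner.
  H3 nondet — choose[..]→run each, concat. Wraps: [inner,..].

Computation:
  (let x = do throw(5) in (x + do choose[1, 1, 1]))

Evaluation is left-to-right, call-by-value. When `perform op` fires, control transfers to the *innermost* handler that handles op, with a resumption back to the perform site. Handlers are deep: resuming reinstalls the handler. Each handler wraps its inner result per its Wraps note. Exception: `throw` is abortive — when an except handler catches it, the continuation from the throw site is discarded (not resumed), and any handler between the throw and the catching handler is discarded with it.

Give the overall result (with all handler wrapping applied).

Working:
throw(5) @ H0 caught ⇒ 27
H1 returns (27, 1)
H2 returns (27, 1)
H3 returns [(27, 1)]
= [(27, 1)]

Answer: [(27, 1)]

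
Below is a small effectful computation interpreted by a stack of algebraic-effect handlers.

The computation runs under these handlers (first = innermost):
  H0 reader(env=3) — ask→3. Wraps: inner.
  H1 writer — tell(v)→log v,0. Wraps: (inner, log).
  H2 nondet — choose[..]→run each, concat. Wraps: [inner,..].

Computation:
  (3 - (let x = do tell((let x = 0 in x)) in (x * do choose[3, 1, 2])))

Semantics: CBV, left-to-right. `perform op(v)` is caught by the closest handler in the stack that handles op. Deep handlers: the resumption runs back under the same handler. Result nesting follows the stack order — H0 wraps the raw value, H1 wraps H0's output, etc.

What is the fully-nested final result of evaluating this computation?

Step-by-step:
tell(0) @ H1 ⇒ log+=0
choose[3, 1, 2] @ H2
  branch[0] choose=3:
    H0 returns 3
    H1 returns (3, (0))
    H2 returns [(3, (0))]
  branch[1] choose=1:
    H0 returns 3
    H1 returns (3, (0))
    H2 returns [(3, (0))]
  branch[2] choose=2:
    H0 returns 3
    H1 returns (3, (0))
    H2 returns [(3, (0))]
= [(3, (0)), (3, (0)), (3, (0))]

Answer: [(3, (0)), (3, (0)), (3, (0))]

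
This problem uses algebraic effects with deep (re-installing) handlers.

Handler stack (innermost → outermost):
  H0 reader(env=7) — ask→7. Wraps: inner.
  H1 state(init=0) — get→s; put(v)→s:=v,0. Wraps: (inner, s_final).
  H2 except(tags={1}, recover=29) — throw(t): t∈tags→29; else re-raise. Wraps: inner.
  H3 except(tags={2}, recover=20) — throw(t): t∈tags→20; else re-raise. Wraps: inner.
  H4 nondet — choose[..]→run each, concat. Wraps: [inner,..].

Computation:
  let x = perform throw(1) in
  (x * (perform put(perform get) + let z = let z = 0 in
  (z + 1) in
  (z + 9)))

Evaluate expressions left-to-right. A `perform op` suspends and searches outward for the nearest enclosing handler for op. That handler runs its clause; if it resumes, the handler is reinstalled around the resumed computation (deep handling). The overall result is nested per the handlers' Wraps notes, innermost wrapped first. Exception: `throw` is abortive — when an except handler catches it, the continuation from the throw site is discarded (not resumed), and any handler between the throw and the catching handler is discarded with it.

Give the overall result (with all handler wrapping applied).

Answer: [29]

Working:
throw(1) @ H2 caught ⇒ 29
H3 returns 29
H4 returns [29]
= [29]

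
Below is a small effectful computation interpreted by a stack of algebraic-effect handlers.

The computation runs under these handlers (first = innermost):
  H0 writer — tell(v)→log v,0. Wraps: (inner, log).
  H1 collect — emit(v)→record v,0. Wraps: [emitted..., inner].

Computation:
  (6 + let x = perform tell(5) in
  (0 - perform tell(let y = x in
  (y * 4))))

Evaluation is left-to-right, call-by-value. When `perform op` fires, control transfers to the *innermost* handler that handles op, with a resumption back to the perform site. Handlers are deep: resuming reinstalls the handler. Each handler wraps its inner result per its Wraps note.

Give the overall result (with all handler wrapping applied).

Answer: [(6, (5, 0))]

Working:
tell(5) @ H0 ⇒ log+=5
tell(0) @ H0 ⇒ log+=0
H0 returns (6, (5, 0))
H1 returns [(6, (5, 0))]
= [(6, (5, 0))]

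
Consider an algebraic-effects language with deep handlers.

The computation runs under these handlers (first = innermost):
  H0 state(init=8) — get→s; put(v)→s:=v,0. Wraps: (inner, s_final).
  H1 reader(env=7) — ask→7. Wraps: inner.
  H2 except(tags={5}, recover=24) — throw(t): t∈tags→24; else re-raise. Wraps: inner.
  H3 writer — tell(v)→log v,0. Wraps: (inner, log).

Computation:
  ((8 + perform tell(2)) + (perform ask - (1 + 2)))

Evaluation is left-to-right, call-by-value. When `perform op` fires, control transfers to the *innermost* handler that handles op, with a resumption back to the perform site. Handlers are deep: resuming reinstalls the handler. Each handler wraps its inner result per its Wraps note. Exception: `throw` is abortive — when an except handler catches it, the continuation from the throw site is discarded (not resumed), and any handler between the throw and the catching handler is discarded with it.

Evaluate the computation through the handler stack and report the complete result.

Evaluation trace:
tell(2) @ H3 ⇒ log+=2
ask @ H1 ⇒ 7
H0 returns (12, 8)
H1 returns (12, 8)
H2 returns (12, 8)
H3 returns ((12, 8), (2))
= ((12, 8), (2))

Answer: ((12, 8), (2))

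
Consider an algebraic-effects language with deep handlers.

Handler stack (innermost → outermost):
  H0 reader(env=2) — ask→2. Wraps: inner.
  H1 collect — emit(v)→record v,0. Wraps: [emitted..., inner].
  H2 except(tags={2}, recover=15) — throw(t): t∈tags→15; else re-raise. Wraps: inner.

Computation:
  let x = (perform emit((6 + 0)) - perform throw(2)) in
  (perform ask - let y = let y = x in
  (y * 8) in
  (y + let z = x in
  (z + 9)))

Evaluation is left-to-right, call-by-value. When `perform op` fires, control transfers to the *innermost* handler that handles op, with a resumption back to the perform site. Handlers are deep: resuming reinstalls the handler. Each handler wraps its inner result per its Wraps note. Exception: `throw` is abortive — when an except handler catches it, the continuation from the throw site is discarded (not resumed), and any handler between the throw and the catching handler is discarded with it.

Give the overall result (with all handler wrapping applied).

Step-by-step:
emit(6) @ H1 ⇒ out+=6
throw(2) @ H2 caught ⇒ 15
= 15

Answer: 15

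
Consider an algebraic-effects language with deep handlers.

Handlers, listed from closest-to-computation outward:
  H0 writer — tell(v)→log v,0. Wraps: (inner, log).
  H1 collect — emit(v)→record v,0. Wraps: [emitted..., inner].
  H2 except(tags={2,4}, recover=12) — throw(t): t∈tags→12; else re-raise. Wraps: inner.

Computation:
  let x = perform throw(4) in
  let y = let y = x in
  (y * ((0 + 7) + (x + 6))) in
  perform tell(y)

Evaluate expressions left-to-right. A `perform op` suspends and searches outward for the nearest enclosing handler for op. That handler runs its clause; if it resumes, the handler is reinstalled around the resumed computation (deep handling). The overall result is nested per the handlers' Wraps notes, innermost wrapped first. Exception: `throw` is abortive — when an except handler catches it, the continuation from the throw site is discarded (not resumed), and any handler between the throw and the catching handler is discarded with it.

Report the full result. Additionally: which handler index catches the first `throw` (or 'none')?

Answer: 12 ; first throw caught by: H2

Step-by-step:
throw(4) @ H2 caught ⇒ 12
= 12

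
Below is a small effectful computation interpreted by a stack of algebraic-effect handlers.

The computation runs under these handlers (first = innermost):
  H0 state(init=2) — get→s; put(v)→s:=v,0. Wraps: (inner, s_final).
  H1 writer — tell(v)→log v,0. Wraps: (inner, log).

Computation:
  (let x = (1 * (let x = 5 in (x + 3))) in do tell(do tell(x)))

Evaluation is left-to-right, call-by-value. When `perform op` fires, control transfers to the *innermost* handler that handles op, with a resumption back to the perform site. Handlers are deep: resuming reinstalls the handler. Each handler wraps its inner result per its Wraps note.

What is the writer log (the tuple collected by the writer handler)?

Evaluation trace:
tell(8) @ H1 ⇒ log+=8
tell(0) @ H1 ⇒ log+=0
H0 returns (0, 2)
H1 returns ((0, 2), (8, 0))
= ((0, 2), (8, 0))

Answer: (8, 0)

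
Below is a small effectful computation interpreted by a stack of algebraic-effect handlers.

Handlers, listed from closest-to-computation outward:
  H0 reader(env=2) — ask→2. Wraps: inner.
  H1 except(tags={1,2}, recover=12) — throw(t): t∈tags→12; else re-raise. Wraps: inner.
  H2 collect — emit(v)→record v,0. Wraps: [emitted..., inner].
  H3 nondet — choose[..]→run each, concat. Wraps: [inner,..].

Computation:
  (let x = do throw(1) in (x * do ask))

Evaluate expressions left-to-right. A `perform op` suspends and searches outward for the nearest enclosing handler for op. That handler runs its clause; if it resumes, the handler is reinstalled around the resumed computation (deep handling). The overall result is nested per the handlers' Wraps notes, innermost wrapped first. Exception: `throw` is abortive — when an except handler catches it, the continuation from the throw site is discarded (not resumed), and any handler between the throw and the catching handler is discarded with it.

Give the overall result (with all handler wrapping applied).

Working:
throw(1) @ H1 caught ⇒ 12
H2 returns [12]
H3 returns [[12]]
= [[12]]

Answer: [[12]]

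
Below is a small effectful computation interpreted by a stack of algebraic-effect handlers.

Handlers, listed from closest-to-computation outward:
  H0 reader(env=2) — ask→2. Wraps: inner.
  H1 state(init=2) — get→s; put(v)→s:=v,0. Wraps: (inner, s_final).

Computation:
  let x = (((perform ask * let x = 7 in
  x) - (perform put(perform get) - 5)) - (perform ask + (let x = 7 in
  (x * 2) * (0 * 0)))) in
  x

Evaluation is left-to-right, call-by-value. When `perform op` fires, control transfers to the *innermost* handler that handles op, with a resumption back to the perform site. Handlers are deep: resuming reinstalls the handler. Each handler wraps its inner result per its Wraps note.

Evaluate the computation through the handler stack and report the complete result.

Answer: (17, 2)

Evaluation trace:
ask @ H0 ⇒ 2
get @ H1 ⇒ 2
put(2) @ H1 ⇒ s:=2
ask @ H0 ⇒ 2
H0 returns 17
H1 returns (17, 2)
= (17, 2)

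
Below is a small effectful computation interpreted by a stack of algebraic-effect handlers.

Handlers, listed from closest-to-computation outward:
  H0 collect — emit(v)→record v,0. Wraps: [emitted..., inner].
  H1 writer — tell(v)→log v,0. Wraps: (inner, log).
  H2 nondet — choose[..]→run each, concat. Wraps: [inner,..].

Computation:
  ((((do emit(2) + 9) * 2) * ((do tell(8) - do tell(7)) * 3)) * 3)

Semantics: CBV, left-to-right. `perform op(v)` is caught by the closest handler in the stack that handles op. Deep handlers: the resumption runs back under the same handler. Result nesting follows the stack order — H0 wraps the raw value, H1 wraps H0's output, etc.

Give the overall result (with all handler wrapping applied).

Working:
emit(2) @ H0 ⇒ out+=2
tell(8) @ H1 ⇒ log+=8
tell(7) @ H1 ⇒ log+=7
H0 returns [2, 0]
H1 returns ([2, 0], (8, 7))
H2 returns [([2, 0], (8, 7))]
= [([2, 0], (8, 7))]

Answer: [([2, 0], (8, 7))]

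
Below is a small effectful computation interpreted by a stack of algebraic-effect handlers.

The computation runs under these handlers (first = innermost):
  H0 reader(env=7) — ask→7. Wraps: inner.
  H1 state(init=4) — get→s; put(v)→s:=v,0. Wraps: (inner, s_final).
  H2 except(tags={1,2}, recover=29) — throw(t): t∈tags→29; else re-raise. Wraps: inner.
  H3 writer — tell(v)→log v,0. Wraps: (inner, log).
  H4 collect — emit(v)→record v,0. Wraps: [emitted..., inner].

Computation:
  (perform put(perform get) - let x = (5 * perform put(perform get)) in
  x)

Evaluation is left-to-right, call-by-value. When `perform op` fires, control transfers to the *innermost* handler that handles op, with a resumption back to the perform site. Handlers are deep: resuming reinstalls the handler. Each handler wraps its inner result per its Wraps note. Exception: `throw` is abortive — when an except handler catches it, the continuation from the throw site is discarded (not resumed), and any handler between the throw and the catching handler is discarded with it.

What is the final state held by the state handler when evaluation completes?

Step-by-step:
get @ H1 ⇒ 4
put(4) @ H1 ⇒ s:=4
get @ H1 ⇒ 4
put(4) @ H1 ⇒ s:=4
H0 returns 0
H1 returns (0, 4)
H2 returns (0, 4)
H3 returns ((0, 4), ())
H4 returns [((0, 4), ())]
= [((0, 4), ())]

Answer: 4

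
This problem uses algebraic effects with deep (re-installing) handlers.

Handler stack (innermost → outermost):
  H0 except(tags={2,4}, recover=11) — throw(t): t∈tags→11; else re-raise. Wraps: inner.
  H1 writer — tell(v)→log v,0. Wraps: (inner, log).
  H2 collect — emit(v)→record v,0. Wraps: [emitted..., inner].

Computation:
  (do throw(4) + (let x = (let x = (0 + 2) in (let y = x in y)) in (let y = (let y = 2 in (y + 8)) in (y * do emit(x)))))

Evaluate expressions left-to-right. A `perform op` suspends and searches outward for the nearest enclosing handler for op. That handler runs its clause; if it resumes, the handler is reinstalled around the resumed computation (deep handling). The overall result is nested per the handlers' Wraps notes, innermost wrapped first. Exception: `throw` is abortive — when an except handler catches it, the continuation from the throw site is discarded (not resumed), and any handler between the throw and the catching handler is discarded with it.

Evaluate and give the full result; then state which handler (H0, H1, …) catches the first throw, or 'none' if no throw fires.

Step-by-step:
throw(4) @ H0 caught ⇒ 11
H1 returns (11, ())
H2 returns [(11, ())]
= [(11, ())]

Answer: [(11, ())] ; first throw caught by: H0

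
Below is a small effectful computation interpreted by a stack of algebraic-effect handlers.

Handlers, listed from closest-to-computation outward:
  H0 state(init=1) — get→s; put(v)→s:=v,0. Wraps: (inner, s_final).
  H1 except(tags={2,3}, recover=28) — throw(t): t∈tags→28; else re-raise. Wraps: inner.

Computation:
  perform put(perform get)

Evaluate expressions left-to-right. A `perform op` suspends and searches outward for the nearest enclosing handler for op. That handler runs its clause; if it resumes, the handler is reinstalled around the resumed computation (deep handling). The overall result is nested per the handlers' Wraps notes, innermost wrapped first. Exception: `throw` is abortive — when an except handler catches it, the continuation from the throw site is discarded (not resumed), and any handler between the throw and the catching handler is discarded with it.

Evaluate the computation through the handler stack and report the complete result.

Evaluation trace:
get @ H0 ⇒ 1
put(1) @ H0 ⇒ s:=1
H0 returns (0, 1)
H1 returns (0, 1)
= (0, 1)

Answer: (0, 1)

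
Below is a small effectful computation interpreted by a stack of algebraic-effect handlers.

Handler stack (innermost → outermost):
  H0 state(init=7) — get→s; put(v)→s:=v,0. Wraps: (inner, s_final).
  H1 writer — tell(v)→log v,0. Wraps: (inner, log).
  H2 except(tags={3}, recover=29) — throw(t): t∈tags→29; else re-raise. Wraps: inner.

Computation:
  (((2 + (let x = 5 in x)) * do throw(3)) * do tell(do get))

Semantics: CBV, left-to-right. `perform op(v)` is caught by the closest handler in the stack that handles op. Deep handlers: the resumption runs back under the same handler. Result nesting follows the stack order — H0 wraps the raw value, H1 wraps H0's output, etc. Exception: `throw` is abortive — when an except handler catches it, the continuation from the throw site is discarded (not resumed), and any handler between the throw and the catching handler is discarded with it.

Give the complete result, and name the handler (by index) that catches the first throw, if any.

Answer: 29 ; first throw caught by: H2

Working:
throw(3) @ H2 caught ⇒ 29
= 29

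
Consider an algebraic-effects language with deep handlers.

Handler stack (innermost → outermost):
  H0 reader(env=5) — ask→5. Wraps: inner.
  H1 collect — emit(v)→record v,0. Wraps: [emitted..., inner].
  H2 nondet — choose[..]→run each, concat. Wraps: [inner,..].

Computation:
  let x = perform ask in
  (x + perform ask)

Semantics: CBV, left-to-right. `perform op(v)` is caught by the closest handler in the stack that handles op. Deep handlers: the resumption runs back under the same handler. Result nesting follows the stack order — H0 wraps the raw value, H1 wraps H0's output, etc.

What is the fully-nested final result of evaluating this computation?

Answer: [[10]]

Step-by-step:
ask @ H0 ⇒ 5
ask @ H0 ⇒ 5
H0 returns 10
H1 returns [10]
H2 returns [[10]]
= [[10]]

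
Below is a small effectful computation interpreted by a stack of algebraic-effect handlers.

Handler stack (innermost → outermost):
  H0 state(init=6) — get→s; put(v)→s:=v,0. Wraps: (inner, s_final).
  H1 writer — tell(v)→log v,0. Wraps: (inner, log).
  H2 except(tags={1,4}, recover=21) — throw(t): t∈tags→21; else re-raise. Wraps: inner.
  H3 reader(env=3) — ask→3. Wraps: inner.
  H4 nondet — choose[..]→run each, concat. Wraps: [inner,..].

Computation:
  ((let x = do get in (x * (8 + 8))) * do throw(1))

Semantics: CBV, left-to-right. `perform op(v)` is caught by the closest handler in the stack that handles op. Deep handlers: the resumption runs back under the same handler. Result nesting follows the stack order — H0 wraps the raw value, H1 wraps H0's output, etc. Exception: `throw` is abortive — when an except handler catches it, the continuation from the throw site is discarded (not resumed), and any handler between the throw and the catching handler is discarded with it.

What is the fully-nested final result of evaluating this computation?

Answer: [21]

Working:
get @ H0 ⇒ 6
throw(1) @ H2 caught ⇒ 21
H3 returns 21
H4 returns [21]
= [21]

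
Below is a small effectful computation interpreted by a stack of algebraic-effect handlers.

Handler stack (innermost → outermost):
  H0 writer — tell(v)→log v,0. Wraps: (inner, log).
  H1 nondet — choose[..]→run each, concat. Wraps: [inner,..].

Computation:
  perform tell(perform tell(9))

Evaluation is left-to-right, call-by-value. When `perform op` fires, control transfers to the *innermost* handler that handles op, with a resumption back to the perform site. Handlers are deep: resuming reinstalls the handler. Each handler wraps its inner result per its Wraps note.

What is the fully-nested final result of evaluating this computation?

Answer: [(0, (9, 0))]

Working:
tell(9) @ H0 ⇒ log+=9
tell(0) @ H0 ⇒ log+=0
H0 returns (0, (9, 0))
H1 returns [(0, (9, 0))]
= [(0, (9, 0))]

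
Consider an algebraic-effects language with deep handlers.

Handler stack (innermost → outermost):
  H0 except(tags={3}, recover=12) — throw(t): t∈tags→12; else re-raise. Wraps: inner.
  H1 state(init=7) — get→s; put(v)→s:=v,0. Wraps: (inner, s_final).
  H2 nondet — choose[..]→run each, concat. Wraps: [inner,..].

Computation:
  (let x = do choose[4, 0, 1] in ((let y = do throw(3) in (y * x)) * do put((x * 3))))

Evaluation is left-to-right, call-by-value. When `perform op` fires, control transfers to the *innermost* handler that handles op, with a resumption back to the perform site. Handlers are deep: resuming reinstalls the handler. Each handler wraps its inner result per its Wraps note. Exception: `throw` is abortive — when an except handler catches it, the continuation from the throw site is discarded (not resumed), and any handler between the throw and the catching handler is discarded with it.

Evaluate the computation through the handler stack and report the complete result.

Working:
choose[4, 0, 1] @ H2
  branch[0] choose=4:
    throw(3) @ H0 caught ⇒ 12
    H1 returns (12, 7)
    H2 returns [(12, 7)]
  branch[1] choose=0:
    throw(3) @ H0 caught ⇒ 12
    H1 returns (12, 7)
    H2 returns [(12, 7)]
  branch[2] choose=1:
    throw(3) @ H0 caught ⇒ 12
    H1 returns (12, 7)
    H2 returns [(12, 7)]
= [(12, 7), (12, 7), (12, 7)]

Answer: [(12, 7), (12, 7), (12, 7)]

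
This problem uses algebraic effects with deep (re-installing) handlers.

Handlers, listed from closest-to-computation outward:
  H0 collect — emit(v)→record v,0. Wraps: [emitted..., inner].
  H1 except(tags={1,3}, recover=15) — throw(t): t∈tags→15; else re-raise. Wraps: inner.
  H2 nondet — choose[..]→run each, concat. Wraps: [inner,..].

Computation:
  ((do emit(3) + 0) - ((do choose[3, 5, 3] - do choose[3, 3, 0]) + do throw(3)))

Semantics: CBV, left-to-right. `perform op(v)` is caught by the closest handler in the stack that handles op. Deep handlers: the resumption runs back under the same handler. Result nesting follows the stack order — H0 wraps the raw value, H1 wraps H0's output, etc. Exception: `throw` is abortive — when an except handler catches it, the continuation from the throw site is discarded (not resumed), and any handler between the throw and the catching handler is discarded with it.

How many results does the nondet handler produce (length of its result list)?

Evaluation trace:
emit(3) @ H0 ⇒ out+=3
choose[3, 5, 3] @ H2
  branch[0] choose=3:
    choose[3, 3, 0] @ H2
      branch[0] choose=3:
        throw(3) @ H1 caught ⇒ 15
        H2 returns [15]
      branch[1] choose=3:
        throw(3) @ H1 caught ⇒ 15
        H2 returns [15]
      branch[2] choose=0:
        throw(3) @ H1 caught ⇒ 15
        H2 returns [15]
  branch[1] choose=5:
    choose[3, 3, 0] @ H2
      branch[0] choose=3:
        throw(3) @ H1 caught ⇒ 15
        H2 returns [15]
      branch[1] choose=3:
        throw(3) @ H1 caught ⇒ 15
        H2 returns [15]
      branch[2] choose=0:
        throw(3) @ H1 caught ⇒ 15
        H2 returns [15]
  branch[2] choose=3:
    choose[3, 3, 0] @ H2
      branch[0] choose=3:
        throw(3) @ H1 caught ⇒ 15
        H2 returns [15]
      branch[1] choose=3:
        throw(3) @ H1 caught ⇒ 15
        H2 returns [15]
      branch[2] choose=0:
        throw(3) @ H1 caught ⇒ 15
        H2 returns [15]
= [15, 15, 15, 15, 15, 15, 15, 15, 15]

Answer: 9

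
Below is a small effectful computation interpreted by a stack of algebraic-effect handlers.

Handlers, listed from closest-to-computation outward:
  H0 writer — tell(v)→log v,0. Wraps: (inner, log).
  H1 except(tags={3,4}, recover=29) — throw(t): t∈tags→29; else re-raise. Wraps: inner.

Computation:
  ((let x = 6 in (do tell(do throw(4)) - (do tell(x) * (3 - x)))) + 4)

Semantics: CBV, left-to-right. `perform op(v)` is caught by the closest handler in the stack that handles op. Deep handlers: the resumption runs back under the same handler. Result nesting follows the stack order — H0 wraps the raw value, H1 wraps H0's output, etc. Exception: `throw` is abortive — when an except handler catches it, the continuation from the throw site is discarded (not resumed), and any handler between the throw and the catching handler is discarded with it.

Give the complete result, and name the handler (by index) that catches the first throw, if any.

Answer: 29 ; first throw caught by: H1

Working:
throw(4) @ H1 caught ⇒ 29
= 29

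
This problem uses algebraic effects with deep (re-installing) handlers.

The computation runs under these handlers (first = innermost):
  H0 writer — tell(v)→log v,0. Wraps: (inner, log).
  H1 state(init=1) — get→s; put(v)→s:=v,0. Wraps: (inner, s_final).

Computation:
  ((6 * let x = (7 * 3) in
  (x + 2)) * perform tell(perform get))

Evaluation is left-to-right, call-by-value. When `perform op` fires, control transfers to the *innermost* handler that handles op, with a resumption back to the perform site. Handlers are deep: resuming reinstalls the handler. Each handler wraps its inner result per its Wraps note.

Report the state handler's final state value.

Evaluation trace:
get @ H1 ⇒ 1
tell(1) @ H0 ⇒ log+=1
H0 returns (0, (1))
H1 returns ((0, (1)), 1)
= ((0, (1)), 1)

Answer: 1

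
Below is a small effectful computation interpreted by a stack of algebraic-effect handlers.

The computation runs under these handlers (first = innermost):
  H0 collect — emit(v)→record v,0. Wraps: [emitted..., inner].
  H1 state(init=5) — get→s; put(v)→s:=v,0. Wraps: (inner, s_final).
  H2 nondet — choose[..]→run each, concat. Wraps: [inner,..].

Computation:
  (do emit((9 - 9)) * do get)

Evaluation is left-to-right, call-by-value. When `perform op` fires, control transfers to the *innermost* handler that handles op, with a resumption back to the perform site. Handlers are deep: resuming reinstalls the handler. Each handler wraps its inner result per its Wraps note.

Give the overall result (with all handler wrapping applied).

Step-by-step:
emit(0) @ H0 ⇒ out+=0
get @ H1 ⇒ 5
H0 returns [0, 0]
H1 returns ([0, 0], 5)
H2 returns [([0, 0], 5)]
= [([0, 0], 5)]

Answer: [([0, 0], 5)]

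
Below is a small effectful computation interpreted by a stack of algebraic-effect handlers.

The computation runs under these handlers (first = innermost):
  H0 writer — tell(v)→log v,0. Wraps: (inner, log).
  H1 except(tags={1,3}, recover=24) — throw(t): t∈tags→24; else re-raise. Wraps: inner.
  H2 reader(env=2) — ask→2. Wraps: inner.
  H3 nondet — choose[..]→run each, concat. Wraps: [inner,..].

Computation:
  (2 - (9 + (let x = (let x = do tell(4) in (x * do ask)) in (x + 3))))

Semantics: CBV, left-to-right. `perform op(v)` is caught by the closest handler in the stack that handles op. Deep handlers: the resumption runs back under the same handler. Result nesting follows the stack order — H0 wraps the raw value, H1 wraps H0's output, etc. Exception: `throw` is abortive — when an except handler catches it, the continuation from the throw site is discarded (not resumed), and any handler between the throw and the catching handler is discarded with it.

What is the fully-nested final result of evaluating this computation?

Answer: [(-10, (4))]

Evaluation trace:
tell(4) @ H0 ⇒ log+=4
ask @ H2 ⇒ 2
H0 returns (-10, (4))
H1 returns (-10, (4))
H2 returns (-10, (4))
H3 returns [(-10, (4))]
= [(-10, (4))]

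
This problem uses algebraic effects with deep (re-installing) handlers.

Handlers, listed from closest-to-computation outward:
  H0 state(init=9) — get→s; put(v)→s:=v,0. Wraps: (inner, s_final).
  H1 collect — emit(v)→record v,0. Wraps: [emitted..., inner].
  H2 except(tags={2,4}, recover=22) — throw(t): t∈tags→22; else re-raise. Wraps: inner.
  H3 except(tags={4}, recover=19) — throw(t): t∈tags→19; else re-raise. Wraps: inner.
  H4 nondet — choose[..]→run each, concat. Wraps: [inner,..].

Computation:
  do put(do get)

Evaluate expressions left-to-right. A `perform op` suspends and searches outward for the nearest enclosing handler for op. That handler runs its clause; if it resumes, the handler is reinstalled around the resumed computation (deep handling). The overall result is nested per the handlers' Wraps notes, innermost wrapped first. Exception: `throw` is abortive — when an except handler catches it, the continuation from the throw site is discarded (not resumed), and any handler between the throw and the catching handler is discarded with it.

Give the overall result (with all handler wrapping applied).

Working:
get @ H0 ⇒ 9
put(9) @ H0 ⇒ s:=9
H0 returns (0, 9)
H1 returns [(0, 9)]
H2 returns [(0, 9)]
H3 returns [(0, 9)]
H4 returns [[(0, 9)]]
= [[(0, 9)]]

Answer: [[(0, 9)]]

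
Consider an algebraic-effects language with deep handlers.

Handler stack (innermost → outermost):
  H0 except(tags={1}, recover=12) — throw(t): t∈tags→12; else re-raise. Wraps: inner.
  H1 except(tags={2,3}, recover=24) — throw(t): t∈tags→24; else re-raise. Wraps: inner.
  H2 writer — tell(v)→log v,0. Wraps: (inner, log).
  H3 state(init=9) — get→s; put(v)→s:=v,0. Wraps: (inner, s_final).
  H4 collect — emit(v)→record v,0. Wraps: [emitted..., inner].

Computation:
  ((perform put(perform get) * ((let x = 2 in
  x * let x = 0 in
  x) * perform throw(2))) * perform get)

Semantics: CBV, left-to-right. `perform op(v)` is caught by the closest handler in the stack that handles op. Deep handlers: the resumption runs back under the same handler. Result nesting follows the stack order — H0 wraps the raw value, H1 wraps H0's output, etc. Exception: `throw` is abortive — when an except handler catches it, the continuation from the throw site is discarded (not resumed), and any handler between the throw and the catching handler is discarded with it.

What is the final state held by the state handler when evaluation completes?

Answer: 9

Working:
get @ H3 ⇒ 9
put(9) @ H3 ⇒ s:=9
throw(2) @ H0 re-raised
throw(2) @ H1 caught ⇒ 24
H2 returns (24, ())
H3 returns ((24, ()), 9)
H4 returns [((24, ()), 9)]
= [((24, ()), 9)]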